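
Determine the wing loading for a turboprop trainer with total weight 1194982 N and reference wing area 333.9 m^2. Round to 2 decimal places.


Step 1: Wing loading = W / S = 1194982 / 333.9
Step 2: Wing loading = 3578.86 N/m^2

3578.86


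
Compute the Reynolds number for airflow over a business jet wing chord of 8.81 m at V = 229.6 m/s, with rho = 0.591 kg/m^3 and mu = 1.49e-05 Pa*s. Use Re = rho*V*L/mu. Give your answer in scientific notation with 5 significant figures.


Step 1: Numerator = rho * V * L = 0.591 * 229.6 * 8.81 = 1195.460616
Step 2: Re = 1195.460616 / 1.49e-05
Step 3: Re = 8.0232e+07

8.0232e+07


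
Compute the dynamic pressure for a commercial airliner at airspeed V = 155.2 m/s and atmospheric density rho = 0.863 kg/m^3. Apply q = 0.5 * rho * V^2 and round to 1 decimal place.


Step 1: V^2 = 155.2^2 = 24087.04
Step 2: q = 0.5 * 0.863 * 24087.04
Step 3: q = 10393.6 Pa

10393.6


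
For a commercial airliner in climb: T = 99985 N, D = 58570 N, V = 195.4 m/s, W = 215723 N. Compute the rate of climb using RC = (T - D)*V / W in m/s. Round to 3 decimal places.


Step 1: Excess thrust = T - D = 99985 - 58570 = 41415 N
Step 2: Excess power = 41415 * 195.4 = 8092491.0 W
Step 3: RC = 8092491.0 / 215723 = 37.513 m/s

37.513


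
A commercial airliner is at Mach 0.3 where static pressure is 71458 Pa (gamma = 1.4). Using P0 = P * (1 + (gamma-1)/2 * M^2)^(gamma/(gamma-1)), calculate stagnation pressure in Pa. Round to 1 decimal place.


Step 1: (gamma-1)/2 * M^2 = 0.2 * 0.09 = 0.018
Step 2: 1 + 0.018 = 1.018
Step 3: Exponent gamma/(gamma-1) = 3.5
Step 4: P0 = 71458 * 1.018^3.5 = 76062.1 Pa

76062.1


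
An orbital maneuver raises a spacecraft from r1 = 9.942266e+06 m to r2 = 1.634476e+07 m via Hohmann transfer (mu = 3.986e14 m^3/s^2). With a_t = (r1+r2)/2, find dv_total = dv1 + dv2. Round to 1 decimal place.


Step 1: Transfer semi-major axis a_t = (9.942266e+06 + 1.634476e+07) / 2 = 1.314351e+07 m
Step 2: v1 (circular at r1) = sqrt(mu/r1) = 6331.78 m/s
Step 3: v_t1 = sqrt(mu*(2/r1 - 1/a_t)) = 7060.89 m/s
Step 4: dv1 = |7060.89 - 6331.78| = 729.11 m/s
Step 5: v2 (circular at r2) = 4938.32 m/s, v_t2 = 4295.03 m/s
Step 6: dv2 = |4938.32 - 4295.03| = 643.29 m/s
Step 7: Total delta-v = 729.11 + 643.29 = 1372.4 m/s

1372.4


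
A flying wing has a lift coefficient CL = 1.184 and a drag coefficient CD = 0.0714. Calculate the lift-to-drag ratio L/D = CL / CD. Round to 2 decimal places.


Step 1: L/D = CL / CD = 1.184 / 0.0714
Step 2: L/D = 16.58

16.58


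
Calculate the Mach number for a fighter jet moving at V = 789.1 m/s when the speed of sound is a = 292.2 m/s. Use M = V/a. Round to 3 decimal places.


Step 1: M = V / a = 789.1 / 292.2
Step 2: M = 2.701

2.701


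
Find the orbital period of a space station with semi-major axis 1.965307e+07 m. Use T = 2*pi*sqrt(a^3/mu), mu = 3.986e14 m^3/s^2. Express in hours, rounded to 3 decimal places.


Step 1: a^3 / mu = 7.590864e+21 / 3.986e14 = 1.904381e+07
Step 2: sqrt(1.904381e+07) = 4363.9217 s
Step 3: T = 2*pi * 4363.9217 = 27419.33 s
Step 4: T in hours = 27419.33 / 3600 = 7.616 hours

7.616


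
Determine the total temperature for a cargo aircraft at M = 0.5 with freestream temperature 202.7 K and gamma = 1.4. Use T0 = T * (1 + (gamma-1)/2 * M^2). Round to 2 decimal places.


Step 1: (gamma-1)/2 = 0.2
Step 2: M^2 = 0.25
Step 3: 1 + 0.2 * 0.25 = 1.05
Step 4: T0 = 202.7 * 1.05 = 212.84 K

212.84


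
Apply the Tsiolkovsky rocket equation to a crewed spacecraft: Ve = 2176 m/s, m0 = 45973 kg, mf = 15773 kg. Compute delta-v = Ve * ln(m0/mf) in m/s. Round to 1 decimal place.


Step 1: Mass ratio m0/mf = 45973 / 15773 = 2.914664
Step 2: ln(2.914664) = 1.069755
Step 3: delta-v = 2176 * 1.069755 = 2327.8 m/s

2327.8


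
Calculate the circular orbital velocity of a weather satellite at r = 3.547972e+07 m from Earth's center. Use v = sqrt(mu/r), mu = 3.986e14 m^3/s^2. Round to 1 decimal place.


Step 1: mu / r = 3.986e14 / 3.547972e+07 = 11234586.9697
Step 2: v = sqrt(11234586.9697) = 3351.8 m/s

3351.8


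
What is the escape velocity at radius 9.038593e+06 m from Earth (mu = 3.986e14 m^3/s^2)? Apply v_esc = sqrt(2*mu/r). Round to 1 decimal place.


Step 1: 2*mu/r = 2 * 3.986e14 / 9.038593e+06 = 88199568.2293
Step 2: v_esc = sqrt(88199568.2293) = 9391.5 m/s

9391.5


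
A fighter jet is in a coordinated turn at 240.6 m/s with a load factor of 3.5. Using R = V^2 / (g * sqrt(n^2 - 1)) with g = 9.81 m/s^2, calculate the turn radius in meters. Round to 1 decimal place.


Step 1: V^2 = 240.6^2 = 57888.36
Step 2: n^2 - 1 = 3.5^2 - 1 = 11.25
Step 3: sqrt(11.25) = 3.354102
Step 4: R = 57888.36 / (9.81 * 3.354102) = 1759.3 m

1759.3


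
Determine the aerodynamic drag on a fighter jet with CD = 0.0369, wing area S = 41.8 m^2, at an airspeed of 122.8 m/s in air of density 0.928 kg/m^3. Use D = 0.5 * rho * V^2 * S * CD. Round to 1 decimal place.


Step 1: Dynamic pressure q = 0.5 * 0.928 * 122.8^2 = 6997.0458 Pa
Step 2: Drag D = q * S * CD = 6997.0458 * 41.8 * 0.0369
Step 3: D = 10792.4 N

10792.4


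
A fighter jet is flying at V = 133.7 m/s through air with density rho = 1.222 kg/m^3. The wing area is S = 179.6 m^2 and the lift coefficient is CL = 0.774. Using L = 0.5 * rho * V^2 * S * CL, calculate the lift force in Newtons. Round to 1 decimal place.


Step 1: Calculate dynamic pressure q = 0.5 * 1.222 * 133.7^2 = 0.5 * 1.222 * 17875.69 = 10922.0466 Pa
Step 2: Multiply by wing area and lift coefficient: L = 10922.0466 * 179.6 * 0.774
Step 3: L = 1961599.5676 * 0.774 = 1518278.1 N

1518278.1


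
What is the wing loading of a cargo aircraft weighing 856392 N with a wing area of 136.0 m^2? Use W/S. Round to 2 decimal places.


Step 1: Wing loading = W / S = 856392 / 136.0
Step 2: Wing loading = 6297.00 N/m^2

6297.00


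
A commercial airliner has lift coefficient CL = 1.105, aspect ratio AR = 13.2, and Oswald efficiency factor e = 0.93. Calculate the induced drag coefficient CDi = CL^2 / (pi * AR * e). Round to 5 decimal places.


Step 1: CL^2 = 1.105^2 = 1.221025
Step 2: pi * AR * e = 3.14159 * 13.2 * 0.93 = 38.566191
Step 3: CDi = 1.221025 / 38.566191 = 0.03166

0.03166


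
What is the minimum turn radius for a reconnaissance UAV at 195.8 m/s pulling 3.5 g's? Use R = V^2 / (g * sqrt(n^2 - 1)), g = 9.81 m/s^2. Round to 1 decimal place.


Step 1: V^2 = 195.8^2 = 38337.64
Step 2: n^2 - 1 = 3.5^2 - 1 = 11.25
Step 3: sqrt(11.25) = 3.354102
Step 4: R = 38337.64 / (9.81 * 3.354102) = 1165.1 m

1165.1


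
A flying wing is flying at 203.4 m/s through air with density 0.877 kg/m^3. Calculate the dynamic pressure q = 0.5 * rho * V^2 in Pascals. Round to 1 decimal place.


Step 1: V^2 = 203.4^2 = 41371.56
Step 2: q = 0.5 * 0.877 * 41371.56
Step 3: q = 18141.4 Pa

18141.4


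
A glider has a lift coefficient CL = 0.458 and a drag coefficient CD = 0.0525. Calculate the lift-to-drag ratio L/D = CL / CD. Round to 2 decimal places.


Step 1: L/D = CL / CD = 0.458 / 0.0525
Step 2: L/D = 8.72

8.72


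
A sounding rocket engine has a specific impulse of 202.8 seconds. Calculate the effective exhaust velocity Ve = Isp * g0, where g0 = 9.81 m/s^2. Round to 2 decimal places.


Step 1: Ve = Isp * g0 = 202.8 * 9.81
Step 2: Ve = 1989.47 m/s

1989.47


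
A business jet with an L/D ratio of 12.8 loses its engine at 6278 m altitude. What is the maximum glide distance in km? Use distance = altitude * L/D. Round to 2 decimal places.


Step 1: Glide distance = altitude * L/D = 6278 * 12.8 = 80358.4 m
Step 2: Convert to km: 80358.4 / 1000 = 80.36 km

80.36


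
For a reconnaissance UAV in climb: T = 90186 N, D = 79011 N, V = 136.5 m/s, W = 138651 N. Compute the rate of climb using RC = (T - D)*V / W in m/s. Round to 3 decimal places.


Step 1: Excess thrust = T - D = 90186 - 79011 = 11175 N
Step 2: Excess power = 11175 * 136.5 = 1525387.5 W
Step 3: RC = 1525387.5 / 138651 = 11.002 m/s

11.002


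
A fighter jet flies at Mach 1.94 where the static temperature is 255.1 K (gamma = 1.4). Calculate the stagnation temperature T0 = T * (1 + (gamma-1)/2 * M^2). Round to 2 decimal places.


Step 1: (gamma-1)/2 = 0.2
Step 2: M^2 = 3.7636
Step 3: 1 + 0.2 * 3.7636 = 1.75272
Step 4: T0 = 255.1 * 1.75272 = 447.12 K

447.12


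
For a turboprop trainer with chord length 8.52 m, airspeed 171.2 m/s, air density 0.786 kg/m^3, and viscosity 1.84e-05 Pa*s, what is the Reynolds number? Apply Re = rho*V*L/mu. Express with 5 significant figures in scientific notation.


Step 1: Numerator = rho * V * L = 0.786 * 171.2 * 8.52 = 1146.478464
Step 2: Re = 1146.478464 / 1.84e-05
Step 3: Re = 6.2309e+07

6.2309e+07


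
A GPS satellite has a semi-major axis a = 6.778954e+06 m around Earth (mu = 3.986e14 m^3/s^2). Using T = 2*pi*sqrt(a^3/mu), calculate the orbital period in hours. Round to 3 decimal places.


Step 1: a^3 / mu = 3.115215e+20 / 3.986e14 = 7.815392e+05
Step 2: sqrt(7.815392e+05) = 884.0471 s
Step 3: T = 2*pi * 884.0471 = 5554.63 s
Step 4: T in hours = 5554.63 / 3600 = 1.543 hours

1.543


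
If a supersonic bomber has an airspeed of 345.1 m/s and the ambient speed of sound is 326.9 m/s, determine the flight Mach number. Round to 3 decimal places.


Step 1: M = V / a = 345.1 / 326.9
Step 2: M = 1.056

1.056


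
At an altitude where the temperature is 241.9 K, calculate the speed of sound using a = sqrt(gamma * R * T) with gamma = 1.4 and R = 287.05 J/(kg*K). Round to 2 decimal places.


Step 1: gamma * R * T = 1.4 * 287.05 * 241.9 = 97212.353
Step 2: a = sqrt(97212.353) = 311.79 m/s

311.79


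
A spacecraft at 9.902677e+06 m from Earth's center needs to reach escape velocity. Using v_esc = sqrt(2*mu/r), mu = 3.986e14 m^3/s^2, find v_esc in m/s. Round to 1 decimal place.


Step 1: 2*mu/r = 2 * 3.986e14 / 9.902677e+06 = 80503484.0579
Step 2: v_esc = sqrt(80503484.0579) = 8972.4 m/s

8972.4


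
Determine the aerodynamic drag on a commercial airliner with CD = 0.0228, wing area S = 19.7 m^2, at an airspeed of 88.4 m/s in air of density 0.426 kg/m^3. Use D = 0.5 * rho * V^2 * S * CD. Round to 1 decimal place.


Step 1: Dynamic pressure q = 0.5 * 0.426 * 88.4^2 = 1664.5013 Pa
Step 2: Drag D = q * S * CD = 1664.5013 * 19.7 * 0.0228
Step 3: D = 747.6 N

747.6


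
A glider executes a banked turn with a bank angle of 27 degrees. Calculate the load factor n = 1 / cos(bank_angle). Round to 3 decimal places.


Step 1: Convert 27 degrees to radians = 0.471239
Step 2: cos(27 deg) = 0.891007
Step 3: n = 1 / 0.891007 = 1.122

1.122


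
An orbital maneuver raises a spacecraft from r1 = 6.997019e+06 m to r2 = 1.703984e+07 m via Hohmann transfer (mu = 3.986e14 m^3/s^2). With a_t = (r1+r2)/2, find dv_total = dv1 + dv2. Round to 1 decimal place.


Step 1: Transfer semi-major axis a_t = (6.997019e+06 + 1.703984e+07) / 2 = 1.201843e+07 m
Step 2: v1 (circular at r1) = sqrt(mu/r1) = 7547.66 m/s
Step 3: v_t1 = sqrt(mu*(2/r1 - 1/a_t)) = 8987.13 m/s
Step 4: dv1 = |8987.13 - 7547.66| = 1439.47 m/s
Step 5: v2 (circular at r2) = 4836.55 m/s, v_t2 = 3690.36 m/s
Step 6: dv2 = |4836.55 - 3690.36| = 1146.19 m/s
Step 7: Total delta-v = 1439.47 + 1146.19 = 2585.7 m/s

2585.7


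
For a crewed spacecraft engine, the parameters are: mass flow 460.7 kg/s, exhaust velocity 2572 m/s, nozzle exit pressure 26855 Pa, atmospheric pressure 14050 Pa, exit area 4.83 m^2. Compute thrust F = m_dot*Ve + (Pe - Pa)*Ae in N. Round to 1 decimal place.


Step 1: Momentum thrust = m_dot * Ve = 460.7 * 2572 = 1184920.4 N
Step 2: Pressure thrust = (Pe - Pa) * Ae = (26855 - 14050) * 4.83 = 61848.15 N
Step 3: Total thrust F = 1184920.4 + 61848.15 = 1246768.6 N

1246768.6


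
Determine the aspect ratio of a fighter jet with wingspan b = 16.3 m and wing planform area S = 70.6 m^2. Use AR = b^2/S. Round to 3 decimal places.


Step 1: b^2 = 16.3^2 = 265.69
Step 2: AR = 265.69 / 70.6 = 3.763

3.763


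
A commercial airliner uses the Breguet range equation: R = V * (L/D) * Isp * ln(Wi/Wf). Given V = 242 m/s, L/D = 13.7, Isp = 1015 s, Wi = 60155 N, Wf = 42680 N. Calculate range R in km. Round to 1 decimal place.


Step 1: Coefficient = V * (L/D) * Isp = 242 * 13.7 * 1015 = 3365131.0 m
Step 2: Wi/Wf = 60155 / 42680 = 1.409442
Step 3: ln(1.409442) = 0.343194
Step 4: R = 3365131.0 * 0.343194 = 1154893.2 m = 1154.9 km

1154.9


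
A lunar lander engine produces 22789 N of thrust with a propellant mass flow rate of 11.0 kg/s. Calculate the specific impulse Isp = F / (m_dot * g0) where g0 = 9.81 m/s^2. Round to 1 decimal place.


Step 1: m_dot * g0 = 11.0 * 9.81 = 107.91
Step 2: Isp = 22789 / 107.91 = 211.2 s

211.2


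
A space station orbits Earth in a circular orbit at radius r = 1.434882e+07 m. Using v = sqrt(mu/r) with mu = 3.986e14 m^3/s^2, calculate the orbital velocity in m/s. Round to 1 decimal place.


Step 1: mu / r = 3.986e14 / 1.434882e+07 = 27779287.7742
Step 2: v = sqrt(27779287.7742) = 5270.6 m/s

5270.6


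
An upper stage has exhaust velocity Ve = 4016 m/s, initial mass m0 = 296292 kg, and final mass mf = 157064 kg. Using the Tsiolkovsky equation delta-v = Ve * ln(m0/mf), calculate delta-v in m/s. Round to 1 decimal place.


Step 1: Mass ratio m0/mf = 296292 / 157064 = 1.886441
Step 2: ln(1.886441) = 0.634692
Step 3: delta-v = 4016 * 0.634692 = 2548.9 m/s

2548.9


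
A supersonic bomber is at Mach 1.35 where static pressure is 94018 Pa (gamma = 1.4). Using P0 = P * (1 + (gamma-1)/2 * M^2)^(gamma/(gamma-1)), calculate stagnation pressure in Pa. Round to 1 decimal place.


Step 1: (gamma-1)/2 * M^2 = 0.2 * 1.8225 = 0.3645
Step 2: 1 + 0.3645 = 1.3645
Step 3: Exponent gamma/(gamma-1) = 3.5
Step 4: P0 = 94018 * 1.3645^3.5 = 279009.1 Pa

279009.1


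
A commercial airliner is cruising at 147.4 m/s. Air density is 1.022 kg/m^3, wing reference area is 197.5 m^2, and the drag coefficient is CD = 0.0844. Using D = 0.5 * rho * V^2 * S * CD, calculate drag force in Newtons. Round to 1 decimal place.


Step 1: Dynamic pressure q = 0.5 * 1.022 * 147.4^2 = 11102.3744 Pa
Step 2: Drag D = q * S * CD = 11102.3744 * 197.5 * 0.0844
Step 3: D = 185065.5 N

185065.5


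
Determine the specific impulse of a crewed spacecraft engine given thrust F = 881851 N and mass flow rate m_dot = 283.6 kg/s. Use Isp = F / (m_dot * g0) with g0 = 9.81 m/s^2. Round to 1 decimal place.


Step 1: m_dot * g0 = 283.6 * 9.81 = 2782.12
Step 2: Isp = 881851 / 2782.12 = 317.0 s

317.0


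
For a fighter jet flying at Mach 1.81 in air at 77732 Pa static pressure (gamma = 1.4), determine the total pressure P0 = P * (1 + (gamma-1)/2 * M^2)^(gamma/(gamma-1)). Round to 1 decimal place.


Step 1: (gamma-1)/2 * M^2 = 0.2 * 3.2761 = 0.65522
Step 2: 1 + 0.65522 = 1.65522
Step 3: Exponent gamma/(gamma-1) = 3.5
Step 4: P0 = 77732 * 1.65522^3.5 = 453518.4 Pa

453518.4


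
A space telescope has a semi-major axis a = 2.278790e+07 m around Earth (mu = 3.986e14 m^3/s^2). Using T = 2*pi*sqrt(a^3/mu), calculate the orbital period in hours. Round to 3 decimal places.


Step 1: a^3 / mu = 1.183349e+22 / 3.986e14 = 2.968764e+07
Step 2: sqrt(2.968764e+07) = 5448.6362 s
Step 3: T = 2*pi * 5448.6362 = 34234.79 s
Step 4: T in hours = 34234.79 / 3600 = 9.510 hours

9.510


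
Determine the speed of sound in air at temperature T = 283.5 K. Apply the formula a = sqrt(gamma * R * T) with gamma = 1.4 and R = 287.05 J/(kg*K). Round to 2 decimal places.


Step 1: gamma * R * T = 1.4 * 287.05 * 283.5 = 113930.145
Step 2: a = sqrt(113930.145) = 337.54 m/s

337.54


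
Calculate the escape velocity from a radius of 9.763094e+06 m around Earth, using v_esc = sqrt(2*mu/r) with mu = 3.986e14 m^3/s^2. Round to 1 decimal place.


Step 1: 2*mu/r = 2 * 3.986e14 / 9.763094e+06 = 81654442.7412
Step 2: v_esc = sqrt(81654442.7412) = 9036.3 m/s

9036.3


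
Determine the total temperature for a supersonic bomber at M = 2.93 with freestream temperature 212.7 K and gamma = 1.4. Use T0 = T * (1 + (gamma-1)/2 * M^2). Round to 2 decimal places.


Step 1: (gamma-1)/2 = 0.2
Step 2: M^2 = 8.5849
Step 3: 1 + 0.2 * 8.5849 = 2.71698
Step 4: T0 = 212.7 * 2.71698 = 577.90 K

577.90


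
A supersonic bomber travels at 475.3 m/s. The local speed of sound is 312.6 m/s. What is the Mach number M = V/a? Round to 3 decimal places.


Step 1: M = V / a = 475.3 / 312.6
Step 2: M = 1.520

1.520


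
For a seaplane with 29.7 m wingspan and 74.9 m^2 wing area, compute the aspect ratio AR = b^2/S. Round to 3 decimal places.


Step 1: b^2 = 29.7^2 = 882.09
Step 2: AR = 882.09 / 74.9 = 11.777

11.777


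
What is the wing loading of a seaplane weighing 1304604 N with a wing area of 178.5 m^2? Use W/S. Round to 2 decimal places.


Step 1: Wing loading = W / S = 1304604 / 178.5
Step 2: Wing loading = 7308.71 N/m^2

7308.71


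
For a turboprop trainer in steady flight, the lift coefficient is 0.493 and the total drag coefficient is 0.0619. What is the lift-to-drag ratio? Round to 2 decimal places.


Step 1: L/D = CL / CD = 0.493 / 0.0619
Step 2: L/D = 7.96

7.96


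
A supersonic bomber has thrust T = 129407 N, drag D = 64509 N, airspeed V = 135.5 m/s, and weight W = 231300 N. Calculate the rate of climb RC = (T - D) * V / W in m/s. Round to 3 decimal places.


Step 1: Excess thrust = T - D = 129407 - 64509 = 64898 N
Step 2: Excess power = 64898 * 135.5 = 8793679.0 W
Step 3: RC = 8793679.0 / 231300 = 38.018 m/s

38.018


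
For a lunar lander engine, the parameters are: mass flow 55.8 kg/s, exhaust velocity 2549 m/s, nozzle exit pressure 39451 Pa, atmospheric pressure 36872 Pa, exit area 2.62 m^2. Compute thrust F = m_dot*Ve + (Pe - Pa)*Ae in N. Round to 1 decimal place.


Step 1: Momentum thrust = m_dot * Ve = 55.8 * 2549 = 142234.2 N
Step 2: Pressure thrust = (Pe - Pa) * Ae = (39451 - 36872) * 2.62 = 6756.98 N
Step 3: Total thrust F = 142234.2 + 6756.98 = 148991.2 N

148991.2


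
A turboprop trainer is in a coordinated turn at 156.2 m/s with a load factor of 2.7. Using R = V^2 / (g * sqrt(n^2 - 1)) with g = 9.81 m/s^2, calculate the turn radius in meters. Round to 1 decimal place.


Step 1: V^2 = 156.2^2 = 24398.44
Step 2: n^2 - 1 = 2.7^2 - 1 = 6.29
Step 3: sqrt(6.29) = 2.507987
Step 4: R = 24398.44 / (9.81 * 2.507987) = 991.7 m

991.7


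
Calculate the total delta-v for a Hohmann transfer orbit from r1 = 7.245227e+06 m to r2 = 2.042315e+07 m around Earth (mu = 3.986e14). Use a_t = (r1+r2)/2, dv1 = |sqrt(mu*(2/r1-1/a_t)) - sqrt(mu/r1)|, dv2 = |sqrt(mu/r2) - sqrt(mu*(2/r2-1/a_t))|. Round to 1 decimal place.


Step 1: Transfer semi-major axis a_t = (7.245227e+06 + 2.042315e+07) / 2 = 1.383419e+07 m
Step 2: v1 (circular at r1) = sqrt(mu/r1) = 7417.25 m/s
Step 3: v_t1 = sqrt(mu*(2/r1 - 1/a_t)) = 9012.12 m/s
Step 4: dv1 = |9012.12 - 7417.25| = 1594.88 m/s
Step 5: v2 (circular at r2) = 4417.81 m/s, v_t2 = 3197.1 m/s
Step 6: dv2 = |4417.81 - 3197.1| = 1220.71 m/s
Step 7: Total delta-v = 1594.88 + 1220.71 = 2815.6 m/s

2815.6


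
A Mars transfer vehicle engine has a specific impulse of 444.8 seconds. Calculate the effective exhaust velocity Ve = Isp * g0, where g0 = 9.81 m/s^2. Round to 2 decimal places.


Step 1: Ve = Isp * g0 = 444.8 * 9.81
Step 2: Ve = 4363.49 m/s

4363.49


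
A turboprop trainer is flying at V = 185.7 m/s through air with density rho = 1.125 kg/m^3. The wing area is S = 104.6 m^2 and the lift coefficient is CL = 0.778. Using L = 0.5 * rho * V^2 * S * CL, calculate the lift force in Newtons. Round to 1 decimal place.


Step 1: Calculate dynamic pressure q = 0.5 * 1.125 * 185.7^2 = 0.5 * 1.125 * 34484.49 = 19397.5256 Pa
Step 2: Multiply by wing area and lift coefficient: L = 19397.5256 * 104.6 * 0.778
Step 3: L = 2028981.1804 * 0.778 = 1578547.4 N

1578547.4


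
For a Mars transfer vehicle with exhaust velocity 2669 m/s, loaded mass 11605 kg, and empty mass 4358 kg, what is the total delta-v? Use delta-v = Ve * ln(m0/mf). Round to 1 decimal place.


Step 1: Mass ratio m0/mf = 11605 / 4358 = 2.662919
Step 2: ln(2.662919) = 0.979423
Step 3: delta-v = 2669 * 0.979423 = 2614.1 m/s

2614.1


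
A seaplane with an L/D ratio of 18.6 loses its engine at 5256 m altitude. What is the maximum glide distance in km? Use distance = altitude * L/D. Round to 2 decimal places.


Step 1: Glide distance = altitude * L/D = 5256 * 18.6 = 97761.6 m
Step 2: Convert to km: 97761.6 / 1000 = 97.76 km

97.76


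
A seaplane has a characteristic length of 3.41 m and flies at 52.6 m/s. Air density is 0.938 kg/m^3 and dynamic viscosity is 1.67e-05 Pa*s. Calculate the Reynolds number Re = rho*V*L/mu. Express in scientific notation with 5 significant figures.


Step 1: Numerator = rho * V * L = 0.938 * 52.6 * 3.41 = 168.245308
Step 2: Re = 168.245308 / 1.67e-05
Step 3: Re = 1.0075e+07

1.0075e+07


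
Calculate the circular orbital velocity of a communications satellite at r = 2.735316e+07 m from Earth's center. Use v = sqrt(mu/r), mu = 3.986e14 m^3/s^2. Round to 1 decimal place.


Step 1: mu / r = 3.986e14 / 2.735316e+07 = 14572356.5394
Step 2: v = sqrt(14572356.5394) = 3817.4 m/s

3817.4


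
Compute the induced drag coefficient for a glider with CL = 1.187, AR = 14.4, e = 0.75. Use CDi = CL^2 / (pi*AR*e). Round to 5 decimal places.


Step 1: CL^2 = 1.187^2 = 1.408969
Step 2: pi * AR * e = 3.14159 * 14.4 * 0.75 = 33.929201
Step 3: CDi = 1.408969 / 33.929201 = 0.04153

0.04153


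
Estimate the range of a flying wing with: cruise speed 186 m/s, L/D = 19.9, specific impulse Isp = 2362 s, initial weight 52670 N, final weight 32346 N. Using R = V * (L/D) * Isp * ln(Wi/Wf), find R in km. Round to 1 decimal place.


Step 1: Coefficient = V * (L/D) * Isp = 186 * 19.9 * 2362 = 8742706.8 m
Step 2: Wi/Wf = 52670 / 32346 = 1.628331
Step 3: ln(1.628331) = 0.487556
Step 4: R = 8742706.8 * 0.487556 = 4262556.3 m = 4262.6 km

4262.6


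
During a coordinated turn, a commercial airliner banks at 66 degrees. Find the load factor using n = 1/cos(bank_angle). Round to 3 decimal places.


Step 1: Convert 66 degrees to radians = 1.151917
Step 2: cos(66 deg) = 0.406737
Step 3: n = 1 / 0.406737 = 2.459

2.459


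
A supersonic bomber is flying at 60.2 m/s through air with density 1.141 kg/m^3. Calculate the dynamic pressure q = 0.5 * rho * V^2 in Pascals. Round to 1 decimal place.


Step 1: V^2 = 60.2^2 = 3624.04
Step 2: q = 0.5 * 1.141 * 3624.04
Step 3: q = 2067.5 Pa

2067.5


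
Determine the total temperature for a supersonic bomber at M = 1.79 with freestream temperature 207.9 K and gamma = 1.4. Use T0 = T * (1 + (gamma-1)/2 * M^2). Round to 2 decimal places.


Step 1: (gamma-1)/2 = 0.2
Step 2: M^2 = 3.2041
Step 3: 1 + 0.2 * 3.2041 = 1.64082
Step 4: T0 = 207.9 * 1.64082 = 341.13 K

341.13


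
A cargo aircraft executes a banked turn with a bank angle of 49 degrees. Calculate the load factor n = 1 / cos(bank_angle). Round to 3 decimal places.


Step 1: Convert 49 degrees to radians = 0.855211
Step 2: cos(49 deg) = 0.656059
Step 3: n = 1 / 0.656059 = 1.524

1.524


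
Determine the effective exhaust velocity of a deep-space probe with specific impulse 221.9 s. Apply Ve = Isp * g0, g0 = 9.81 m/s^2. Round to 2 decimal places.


Step 1: Ve = Isp * g0 = 221.9 * 9.81
Step 2: Ve = 2176.84 m/s

2176.84


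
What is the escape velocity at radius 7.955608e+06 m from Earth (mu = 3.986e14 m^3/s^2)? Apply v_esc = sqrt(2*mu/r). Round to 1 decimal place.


Step 1: 2*mu/r = 2 * 3.986e14 / 7.955608e+06 = 100206043.3345
Step 2: v_esc = sqrt(100206043.3345) = 10010.3 m/s

10010.3


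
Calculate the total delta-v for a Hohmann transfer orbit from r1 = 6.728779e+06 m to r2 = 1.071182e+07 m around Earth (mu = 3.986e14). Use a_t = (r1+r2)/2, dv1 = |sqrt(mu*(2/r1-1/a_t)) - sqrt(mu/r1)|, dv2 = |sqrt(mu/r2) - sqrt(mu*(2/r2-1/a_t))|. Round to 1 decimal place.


Step 1: Transfer semi-major axis a_t = (6.728779e+06 + 1.071182e+07) / 2 = 8.720300e+06 m
Step 2: v1 (circular at r1) = sqrt(mu/r1) = 7696.63 m/s
Step 3: v_t1 = sqrt(mu*(2/r1 - 1/a_t)) = 8530.34 m/s
Step 4: dv1 = |8530.34 - 7696.63| = 833.71 m/s
Step 5: v2 (circular at r2) = 6100.1 m/s, v_t2 = 5358.45 m/s
Step 6: dv2 = |6100.1 - 5358.45| = 741.65 m/s
Step 7: Total delta-v = 833.71 + 741.65 = 1575.4 m/s

1575.4


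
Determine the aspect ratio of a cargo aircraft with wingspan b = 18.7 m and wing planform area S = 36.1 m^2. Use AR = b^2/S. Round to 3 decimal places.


Step 1: b^2 = 18.7^2 = 349.69
Step 2: AR = 349.69 / 36.1 = 9.687

9.687


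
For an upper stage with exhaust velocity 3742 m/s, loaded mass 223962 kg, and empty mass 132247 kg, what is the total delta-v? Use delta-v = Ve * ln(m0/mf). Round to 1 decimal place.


Step 1: Mass ratio m0/mf = 223962 / 132247 = 1.693513
Step 2: ln(1.693513) = 0.526805
Step 3: delta-v = 3742 * 0.526805 = 1971.3 m/s

1971.3


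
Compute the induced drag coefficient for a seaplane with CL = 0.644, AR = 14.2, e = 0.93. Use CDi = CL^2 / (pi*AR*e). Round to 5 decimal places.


Step 1: CL^2 = 0.644^2 = 0.414736
Step 2: pi * AR * e = 3.14159 * 14.2 * 0.93 = 41.487873
Step 3: CDi = 0.414736 / 41.487873 = 0.01000

0.01000


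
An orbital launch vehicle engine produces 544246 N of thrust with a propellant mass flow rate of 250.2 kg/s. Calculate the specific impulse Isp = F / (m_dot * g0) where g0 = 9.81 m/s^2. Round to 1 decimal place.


Step 1: m_dot * g0 = 250.2 * 9.81 = 2454.46
Step 2: Isp = 544246 / 2454.46 = 221.7 s

221.7


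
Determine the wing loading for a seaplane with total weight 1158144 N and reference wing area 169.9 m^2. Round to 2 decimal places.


Step 1: Wing loading = W / S = 1158144 / 169.9
Step 2: Wing loading = 6816.62 N/m^2

6816.62


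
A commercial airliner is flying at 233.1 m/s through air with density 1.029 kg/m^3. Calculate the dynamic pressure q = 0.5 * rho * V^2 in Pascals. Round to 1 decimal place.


Step 1: V^2 = 233.1^2 = 54335.61
Step 2: q = 0.5 * 1.029 * 54335.61
Step 3: q = 27955.7 Pa

27955.7


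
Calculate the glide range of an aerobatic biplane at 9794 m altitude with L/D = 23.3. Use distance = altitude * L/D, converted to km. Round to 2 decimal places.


Step 1: Glide distance = altitude * L/D = 9794 * 23.3 = 228200.2 m
Step 2: Convert to km: 228200.2 / 1000 = 228.20 km

228.20


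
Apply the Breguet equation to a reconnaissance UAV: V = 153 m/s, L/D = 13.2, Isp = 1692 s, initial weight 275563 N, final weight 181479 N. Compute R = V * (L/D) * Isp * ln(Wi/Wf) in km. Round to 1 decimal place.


Step 1: Coefficient = V * (L/D) * Isp = 153 * 13.2 * 1692 = 3417163.2 m
Step 2: Wi/Wf = 275563 / 181479 = 1.518429
Step 3: ln(1.518429) = 0.417676
Step 4: R = 3417163.2 * 0.417676 = 1427268.2 m = 1427.3 km

1427.3


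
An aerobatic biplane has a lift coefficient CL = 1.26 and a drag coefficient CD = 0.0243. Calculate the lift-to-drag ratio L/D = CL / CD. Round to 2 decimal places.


Step 1: L/D = CL / CD = 1.26 / 0.0243
Step 2: L/D = 51.85

51.85


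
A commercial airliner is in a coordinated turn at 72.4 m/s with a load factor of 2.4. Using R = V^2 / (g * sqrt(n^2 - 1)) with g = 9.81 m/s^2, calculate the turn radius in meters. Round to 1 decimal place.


Step 1: V^2 = 72.4^2 = 5241.76
Step 2: n^2 - 1 = 2.4^2 - 1 = 4.76
Step 3: sqrt(4.76) = 2.181742
Step 4: R = 5241.76 / (9.81 * 2.181742) = 244.9 m

244.9


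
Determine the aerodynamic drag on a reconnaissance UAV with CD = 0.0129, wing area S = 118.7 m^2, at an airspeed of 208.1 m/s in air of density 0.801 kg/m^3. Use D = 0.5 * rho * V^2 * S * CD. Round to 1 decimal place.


Step 1: Dynamic pressure q = 0.5 * 0.801 * 208.1^2 = 17343.8968 Pa
Step 2: Drag D = q * S * CD = 17343.8968 * 118.7 * 0.0129
Step 3: D = 26557.5 N

26557.5


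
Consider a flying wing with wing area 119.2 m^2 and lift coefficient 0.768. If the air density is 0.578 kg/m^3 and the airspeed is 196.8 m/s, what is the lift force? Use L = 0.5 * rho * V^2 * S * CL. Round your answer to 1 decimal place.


Step 1: Calculate dynamic pressure q = 0.5 * 0.578 * 196.8^2 = 0.5 * 0.578 * 38730.24 = 11193.0394 Pa
Step 2: Multiply by wing area and lift coefficient: L = 11193.0394 * 119.2 * 0.768
Step 3: L = 1334210.2917 * 0.768 = 1024673.5 N

1024673.5


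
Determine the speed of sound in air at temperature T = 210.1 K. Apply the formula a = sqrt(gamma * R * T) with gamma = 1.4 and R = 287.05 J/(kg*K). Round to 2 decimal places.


Step 1: gamma * R * T = 1.4 * 287.05 * 210.1 = 84432.887
Step 2: a = sqrt(84432.887) = 290.57 m/s

290.57


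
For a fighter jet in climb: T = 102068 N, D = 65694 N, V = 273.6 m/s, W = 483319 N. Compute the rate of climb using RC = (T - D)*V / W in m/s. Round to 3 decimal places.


Step 1: Excess thrust = T - D = 102068 - 65694 = 36374 N
Step 2: Excess power = 36374 * 273.6 = 9951926.4 W
Step 3: RC = 9951926.4 / 483319 = 20.591 m/s

20.591


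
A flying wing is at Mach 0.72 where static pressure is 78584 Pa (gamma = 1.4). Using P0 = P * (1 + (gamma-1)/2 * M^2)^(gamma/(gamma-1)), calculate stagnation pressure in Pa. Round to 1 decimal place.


Step 1: (gamma-1)/2 * M^2 = 0.2 * 0.5184 = 0.10368
Step 2: 1 + 0.10368 = 1.10368
Step 3: Exponent gamma/(gamma-1) = 3.5
Step 4: P0 = 78584 * 1.10368^3.5 = 110990.4 Pa

110990.4


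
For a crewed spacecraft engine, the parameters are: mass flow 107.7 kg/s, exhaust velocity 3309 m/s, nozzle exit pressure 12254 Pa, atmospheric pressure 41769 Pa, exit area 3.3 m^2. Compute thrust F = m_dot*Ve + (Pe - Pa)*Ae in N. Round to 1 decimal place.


Step 1: Momentum thrust = m_dot * Ve = 107.7 * 3309 = 356379.3 N
Step 2: Pressure thrust = (Pe - Pa) * Ae = (12254 - 41769) * 3.3 = -97399.5 N
Step 3: Total thrust F = 356379.3 + -97399.5 = 258979.8 N

258979.8


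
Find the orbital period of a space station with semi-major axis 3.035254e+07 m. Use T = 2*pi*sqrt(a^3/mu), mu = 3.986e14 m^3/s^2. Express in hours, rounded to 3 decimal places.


Step 1: a^3 / mu = 2.796309e+22 / 3.986e14 = 7.015325e+07
Step 2: sqrt(7.015325e+07) = 8375.754 s
Step 3: T = 2*pi * 8375.754 = 52626.41 s
Step 4: T in hours = 52626.41 / 3600 = 14.618 hours

14.618


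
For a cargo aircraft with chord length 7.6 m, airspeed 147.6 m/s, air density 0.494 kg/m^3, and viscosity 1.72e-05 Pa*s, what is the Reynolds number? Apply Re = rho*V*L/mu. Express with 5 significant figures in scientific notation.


Step 1: Numerator = rho * V * L = 0.494 * 147.6 * 7.6 = 554.14944
Step 2: Re = 554.14944 / 1.72e-05
Step 3: Re = 3.2218e+07

3.2218e+07


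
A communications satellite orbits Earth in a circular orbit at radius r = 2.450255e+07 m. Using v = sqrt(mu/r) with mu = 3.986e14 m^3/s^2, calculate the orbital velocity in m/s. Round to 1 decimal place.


Step 1: mu / r = 3.986e14 / 2.450255e+07 = 16267694.5869
Step 2: v = sqrt(16267694.5869) = 4033.3 m/s

4033.3


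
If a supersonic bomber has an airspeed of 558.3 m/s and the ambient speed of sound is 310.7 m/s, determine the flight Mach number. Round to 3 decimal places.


Step 1: M = V / a = 558.3 / 310.7
Step 2: M = 1.797

1.797


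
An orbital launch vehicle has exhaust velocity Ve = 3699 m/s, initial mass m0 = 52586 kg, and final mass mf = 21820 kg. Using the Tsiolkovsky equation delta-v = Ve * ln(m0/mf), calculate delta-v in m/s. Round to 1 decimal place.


Step 1: Mass ratio m0/mf = 52586 / 21820 = 2.409991
Step 2: ln(2.409991) = 0.879623
Step 3: delta-v = 3699 * 0.879623 = 3253.7 m/s

3253.7


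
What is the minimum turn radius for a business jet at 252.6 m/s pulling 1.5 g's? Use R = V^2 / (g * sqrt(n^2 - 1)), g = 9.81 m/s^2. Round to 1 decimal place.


Step 1: V^2 = 252.6^2 = 63806.76
Step 2: n^2 - 1 = 1.5^2 - 1 = 1.25
Step 3: sqrt(1.25) = 1.118034
Step 4: R = 63806.76 / (9.81 * 1.118034) = 5817.6 m

5817.6


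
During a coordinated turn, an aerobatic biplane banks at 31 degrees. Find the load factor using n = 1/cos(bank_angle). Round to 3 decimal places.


Step 1: Convert 31 degrees to radians = 0.541052
Step 2: cos(31 deg) = 0.857167
Step 3: n = 1 / 0.857167 = 1.167

1.167


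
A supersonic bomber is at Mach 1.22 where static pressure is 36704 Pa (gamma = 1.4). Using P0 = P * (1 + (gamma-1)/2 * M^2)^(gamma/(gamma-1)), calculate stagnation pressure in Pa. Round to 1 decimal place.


Step 1: (gamma-1)/2 * M^2 = 0.2 * 1.4884 = 0.29768
Step 2: 1 + 0.29768 = 1.29768
Step 3: Exponent gamma/(gamma-1) = 3.5
Step 4: P0 = 36704 * 1.29768^3.5 = 91369.2 Pa

91369.2


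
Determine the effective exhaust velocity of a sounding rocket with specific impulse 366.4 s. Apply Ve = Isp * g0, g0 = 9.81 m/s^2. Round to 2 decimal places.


Step 1: Ve = Isp * g0 = 366.4 * 9.81
Step 2: Ve = 3594.38 m/s

3594.38


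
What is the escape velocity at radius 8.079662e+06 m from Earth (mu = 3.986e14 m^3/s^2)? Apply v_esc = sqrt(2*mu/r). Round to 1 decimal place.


Step 1: 2*mu/r = 2 * 3.986e14 / 8.079662e+06 = 98667493.764
Step 2: v_esc = sqrt(98667493.764) = 9933.2 m/s

9933.2


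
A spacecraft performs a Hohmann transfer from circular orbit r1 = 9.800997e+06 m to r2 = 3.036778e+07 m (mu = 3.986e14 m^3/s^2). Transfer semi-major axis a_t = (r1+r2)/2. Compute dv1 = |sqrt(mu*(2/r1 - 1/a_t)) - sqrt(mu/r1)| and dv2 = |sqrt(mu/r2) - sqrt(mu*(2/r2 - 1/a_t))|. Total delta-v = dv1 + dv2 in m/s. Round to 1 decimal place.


Step 1: Transfer semi-major axis a_t = (9.800997e+06 + 3.036778e+07) / 2 = 2.008439e+07 m
Step 2: v1 (circular at r1) = sqrt(mu/r1) = 6377.25 m/s
Step 3: v_t1 = sqrt(mu*(2/r1 - 1/a_t)) = 7841.71 m/s
Step 4: dv1 = |7841.71 - 6377.25| = 1464.46 m/s
Step 5: v2 (circular at r2) = 3622.95 m/s, v_t2 = 2530.86 m/s
Step 6: dv2 = |3622.95 - 2530.86| = 1092.09 m/s
Step 7: Total delta-v = 1464.46 + 1092.09 = 2556.5 m/s

2556.5


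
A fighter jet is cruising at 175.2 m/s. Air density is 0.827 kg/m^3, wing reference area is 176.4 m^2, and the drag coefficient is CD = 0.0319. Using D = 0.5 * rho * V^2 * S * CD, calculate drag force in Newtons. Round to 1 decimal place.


Step 1: Dynamic pressure q = 0.5 * 0.827 * 175.2^2 = 12692.399 Pa
Step 2: Drag D = q * S * CD = 12692.399 * 176.4 * 0.0319
Step 3: D = 71422.2 N

71422.2


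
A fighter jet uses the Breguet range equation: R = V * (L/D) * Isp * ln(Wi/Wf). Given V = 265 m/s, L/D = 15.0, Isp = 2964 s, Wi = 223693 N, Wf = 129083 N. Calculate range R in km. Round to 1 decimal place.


Step 1: Coefficient = V * (L/D) * Isp = 265 * 15.0 * 2964 = 11781900.0 m
Step 2: Wi/Wf = 223693 / 129083 = 1.732939
Step 3: ln(1.732939) = 0.549819
Step 4: R = 11781900.0 * 0.549819 = 6477912.1 m = 6477.9 km

6477.9


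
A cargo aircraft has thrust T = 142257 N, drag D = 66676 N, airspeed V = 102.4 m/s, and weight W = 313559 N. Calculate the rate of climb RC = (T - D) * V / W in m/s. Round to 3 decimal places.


Step 1: Excess thrust = T - D = 142257 - 66676 = 75581 N
Step 2: Excess power = 75581 * 102.4 = 7739494.4 W
Step 3: RC = 7739494.4 / 313559 = 24.683 m/s

24.683


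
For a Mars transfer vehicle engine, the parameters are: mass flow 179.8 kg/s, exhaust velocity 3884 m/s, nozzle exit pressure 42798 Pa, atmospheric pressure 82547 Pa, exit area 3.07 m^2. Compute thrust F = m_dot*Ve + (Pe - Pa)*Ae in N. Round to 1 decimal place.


Step 1: Momentum thrust = m_dot * Ve = 179.8 * 3884 = 698343.2 N
Step 2: Pressure thrust = (Pe - Pa) * Ae = (42798 - 82547) * 3.07 = -122029.43 N
Step 3: Total thrust F = 698343.2 + -122029.43 = 576313.8 N

576313.8


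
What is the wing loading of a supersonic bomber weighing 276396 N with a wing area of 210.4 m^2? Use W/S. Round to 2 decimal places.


Step 1: Wing loading = W / S = 276396 / 210.4
Step 2: Wing loading = 1313.67 N/m^2

1313.67


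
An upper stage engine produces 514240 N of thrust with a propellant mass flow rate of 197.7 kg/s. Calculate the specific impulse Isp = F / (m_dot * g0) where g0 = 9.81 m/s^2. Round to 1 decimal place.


Step 1: m_dot * g0 = 197.7 * 9.81 = 1939.44
Step 2: Isp = 514240 / 1939.44 = 265.1 s

265.1


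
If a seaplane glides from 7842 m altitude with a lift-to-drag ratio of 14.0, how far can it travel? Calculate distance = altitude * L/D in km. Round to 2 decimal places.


Step 1: Glide distance = altitude * L/D = 7842 * 14.0 = 109788.0 m
Step 2: Convert to km: 109788.0 / 1000 = 109.79 km

109.79


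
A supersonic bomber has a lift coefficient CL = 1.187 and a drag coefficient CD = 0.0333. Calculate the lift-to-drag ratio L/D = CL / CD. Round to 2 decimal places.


Step 1: L/D = CL / CD = 1.187 / 0.0333
Step 2: L/D = 35.65

35.65


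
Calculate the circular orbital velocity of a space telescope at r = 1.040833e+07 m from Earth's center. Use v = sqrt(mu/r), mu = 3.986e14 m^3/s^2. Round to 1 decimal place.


Step 1: mu / r = 3.986e14 / 1.040833e+07 = 38296249.2542
Step 2: v = sqrt(38296249.2542) = 6188.4 m/s

6188.4


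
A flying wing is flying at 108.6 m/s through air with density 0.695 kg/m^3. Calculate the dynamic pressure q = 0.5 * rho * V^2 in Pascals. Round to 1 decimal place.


Step 1: V^2 = 108.6^2 = 11793.96
Step 2: q = 0.5 * 0.695 * 11793.96
Step 3: q = 4098.4 Pa

4098.4


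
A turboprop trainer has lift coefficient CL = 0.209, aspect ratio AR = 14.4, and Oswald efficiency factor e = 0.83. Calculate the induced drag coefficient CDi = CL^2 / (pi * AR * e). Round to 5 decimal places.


Step 1: CL^2 = 0.209^2 = 0.043681
Step 2: pi * AR * e = 3.14159 * 14.4 * 0.83 = 37.548315
Step 3: CDi = 0.043681 / 37.548315 = 0.00116

0.00116


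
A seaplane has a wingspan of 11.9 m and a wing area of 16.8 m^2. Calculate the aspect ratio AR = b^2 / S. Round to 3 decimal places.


Step 1: b^2 = 11.9^2 = 141.61
Step 2: AR = 141.61 / 16.8 = 8.429

8.429


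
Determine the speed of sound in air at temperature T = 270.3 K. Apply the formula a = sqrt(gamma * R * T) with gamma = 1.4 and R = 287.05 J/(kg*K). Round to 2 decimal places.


Step 1: gamma * R * T = 1.4 * 287.05 * 270.3 = 108625.461
Step 2: a = sqrt(108625.461) = 329.58 m/s

329.58


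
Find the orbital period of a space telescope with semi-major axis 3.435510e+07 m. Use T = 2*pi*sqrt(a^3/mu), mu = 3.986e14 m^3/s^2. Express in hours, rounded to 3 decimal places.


Step 1: a^3 / mu = 4.054839e+22 / 3.986e14 = 1.017270e+08
Step 2: sqrt(1.017270e+08) = 10085.9818 s
Step 3: T = 2*pi * 10085.9818 = 63372.09 s
Step 4: T in hours = 63372.09 / 3600 = 17.603 hours

17.603


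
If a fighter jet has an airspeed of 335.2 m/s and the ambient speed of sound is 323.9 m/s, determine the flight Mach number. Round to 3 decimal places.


Step 1: M = V / a = 335.2 / 323.9
Step 2: M = 1.035

1.035


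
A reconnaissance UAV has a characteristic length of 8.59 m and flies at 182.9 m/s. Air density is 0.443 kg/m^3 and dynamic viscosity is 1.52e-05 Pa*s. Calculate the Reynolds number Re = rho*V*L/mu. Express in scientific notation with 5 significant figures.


Step 1: Numerator = rho * V * L = 0.443 * 182.9 * 8.59 = 696.002173
Step 2: Re = 696.002173 / 1.52e-05
Step 3: Re = 4.5790e+07

4.5790e+07


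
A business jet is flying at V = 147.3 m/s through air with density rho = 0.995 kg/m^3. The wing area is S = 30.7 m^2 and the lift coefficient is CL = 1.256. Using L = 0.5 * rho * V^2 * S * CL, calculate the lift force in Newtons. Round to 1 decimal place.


Step 1: Calculate dynamic pressure q = 0.5 * 0.995 * 147.3^2 = 0.5 * 0.995 * 21697.29 = 10794.4018 Pa
Step 2: Multiply by wing area and lift coefficient: L = 10794.4018 * 30.7 * 1.256
Step 3: L = 331388.1345 * 1.256 = 416223.5 N

416223.5


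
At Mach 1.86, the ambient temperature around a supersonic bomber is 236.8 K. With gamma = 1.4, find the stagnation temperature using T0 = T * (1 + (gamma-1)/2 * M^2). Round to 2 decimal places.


Step 1: (gamma-1)/2 = 0.2
Step 2: M^2 = 3.4596
Step 3: 1 + 0.2 * 3.4596 = 1.69192
Step 4: T0 = 236.8 * 1.69192 = 400.65 K

400.65


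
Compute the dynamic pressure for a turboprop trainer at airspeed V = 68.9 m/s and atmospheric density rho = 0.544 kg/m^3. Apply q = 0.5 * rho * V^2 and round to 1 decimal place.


Step 1: V^2 = 68.9^2 = 4747.21
Step 2: q = 0.5 * 0.544 * 4747.21
Step 3: q = 1291.2 Pa

1291.2
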